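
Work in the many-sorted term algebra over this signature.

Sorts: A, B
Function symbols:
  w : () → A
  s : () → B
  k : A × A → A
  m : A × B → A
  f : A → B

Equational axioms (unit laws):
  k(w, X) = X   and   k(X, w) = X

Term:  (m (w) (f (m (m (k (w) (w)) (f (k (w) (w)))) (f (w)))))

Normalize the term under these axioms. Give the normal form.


normal form = (m (w) (f (m (m (w) (f (w))) (f (w)))))

1. (m (w) (f (m (m (k (w) (w)) (f (k (w) (w)))) (f (w)))))  →  (m (w) (f (m (m (w) (f (k (w) (w)))) (f (w)))))
2. (m (w) (f (m (m (w) (f (k (w) (w)))) (f (w)))))  →  (m (w) (f (m (m (w) (f (w))) (f (w)))))


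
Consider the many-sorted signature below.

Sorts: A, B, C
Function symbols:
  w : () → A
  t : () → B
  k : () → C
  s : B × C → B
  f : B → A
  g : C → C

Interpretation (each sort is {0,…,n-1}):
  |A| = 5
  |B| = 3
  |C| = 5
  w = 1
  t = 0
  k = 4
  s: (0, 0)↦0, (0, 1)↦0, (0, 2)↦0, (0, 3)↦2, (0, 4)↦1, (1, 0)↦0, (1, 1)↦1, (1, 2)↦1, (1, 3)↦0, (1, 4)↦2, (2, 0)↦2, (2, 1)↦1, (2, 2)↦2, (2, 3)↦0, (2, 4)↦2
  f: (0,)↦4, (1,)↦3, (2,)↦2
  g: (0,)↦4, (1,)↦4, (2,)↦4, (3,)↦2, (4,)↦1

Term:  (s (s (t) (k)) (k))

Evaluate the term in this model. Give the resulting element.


  t = 0
  k = 4
  (s (t) (k)) = s(0, 4) = 1
  k = 4
  (s (s (t) (k)) (k)) = s(1, 4) = 2

value = 2


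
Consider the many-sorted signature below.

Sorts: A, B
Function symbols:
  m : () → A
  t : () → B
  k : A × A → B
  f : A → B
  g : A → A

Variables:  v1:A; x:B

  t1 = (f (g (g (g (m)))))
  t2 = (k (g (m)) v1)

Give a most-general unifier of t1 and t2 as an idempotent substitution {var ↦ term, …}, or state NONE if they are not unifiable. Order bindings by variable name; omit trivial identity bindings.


head clash or occurs-check failure — not unifiable

NONE (not unifiable)


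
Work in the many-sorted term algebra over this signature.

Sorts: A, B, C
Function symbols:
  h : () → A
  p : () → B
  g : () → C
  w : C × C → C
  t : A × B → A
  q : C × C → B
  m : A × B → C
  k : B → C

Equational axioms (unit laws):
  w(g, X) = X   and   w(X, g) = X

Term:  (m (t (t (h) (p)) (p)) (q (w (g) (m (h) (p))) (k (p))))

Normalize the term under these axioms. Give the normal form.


normal form = (m (t (t (h) (p)) (p)) (q (m (h) (p)) (k (p))))

1. (m (t (t (h) (p)) (p)) (q (w (g) (m (h) (p))) (k (p))))  →  (m (t (t (h) (p)) (p)) (q (m (h) (p)) (k (p))))


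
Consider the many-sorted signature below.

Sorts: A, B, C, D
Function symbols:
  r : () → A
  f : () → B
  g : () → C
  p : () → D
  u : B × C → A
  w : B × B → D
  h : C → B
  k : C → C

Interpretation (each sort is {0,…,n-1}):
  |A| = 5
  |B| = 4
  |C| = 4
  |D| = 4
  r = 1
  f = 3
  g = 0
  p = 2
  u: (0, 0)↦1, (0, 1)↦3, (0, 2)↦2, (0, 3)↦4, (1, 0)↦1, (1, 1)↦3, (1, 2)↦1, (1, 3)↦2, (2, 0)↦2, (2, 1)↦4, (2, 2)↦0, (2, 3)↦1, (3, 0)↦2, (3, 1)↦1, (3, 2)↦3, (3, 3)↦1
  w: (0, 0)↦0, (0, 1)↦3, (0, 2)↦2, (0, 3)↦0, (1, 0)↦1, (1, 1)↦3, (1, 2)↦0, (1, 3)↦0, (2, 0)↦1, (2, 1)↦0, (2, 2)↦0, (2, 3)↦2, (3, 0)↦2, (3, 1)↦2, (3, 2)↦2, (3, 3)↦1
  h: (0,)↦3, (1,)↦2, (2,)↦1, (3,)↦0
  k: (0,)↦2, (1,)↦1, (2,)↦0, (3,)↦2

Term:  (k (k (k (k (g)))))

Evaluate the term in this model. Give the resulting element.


  g = 0
  (k (g)) = k(0,) = 2
  (k (k (g))) = k(2,) = 0
  (k (k (k (g)))) = k(0,) = 2
  (k (k (k (k (g))))) = k(2,) = 0

value = 0


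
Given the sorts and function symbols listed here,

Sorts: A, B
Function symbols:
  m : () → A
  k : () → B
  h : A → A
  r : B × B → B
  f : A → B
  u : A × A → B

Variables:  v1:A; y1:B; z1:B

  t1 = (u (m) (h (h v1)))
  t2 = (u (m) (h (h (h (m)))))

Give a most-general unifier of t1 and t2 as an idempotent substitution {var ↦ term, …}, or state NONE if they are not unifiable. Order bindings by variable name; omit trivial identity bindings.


{v1 ↦ (h (m))}


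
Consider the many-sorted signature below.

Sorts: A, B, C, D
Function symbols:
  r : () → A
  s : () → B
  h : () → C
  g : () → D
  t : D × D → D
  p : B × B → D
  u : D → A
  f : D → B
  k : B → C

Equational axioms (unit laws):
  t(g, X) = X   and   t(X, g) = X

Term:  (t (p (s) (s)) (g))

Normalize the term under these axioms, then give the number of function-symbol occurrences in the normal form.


1. (t (p (s) (s)) (g))  →  (p (s) (s))
normal form: (p (s) (s))

size = 3


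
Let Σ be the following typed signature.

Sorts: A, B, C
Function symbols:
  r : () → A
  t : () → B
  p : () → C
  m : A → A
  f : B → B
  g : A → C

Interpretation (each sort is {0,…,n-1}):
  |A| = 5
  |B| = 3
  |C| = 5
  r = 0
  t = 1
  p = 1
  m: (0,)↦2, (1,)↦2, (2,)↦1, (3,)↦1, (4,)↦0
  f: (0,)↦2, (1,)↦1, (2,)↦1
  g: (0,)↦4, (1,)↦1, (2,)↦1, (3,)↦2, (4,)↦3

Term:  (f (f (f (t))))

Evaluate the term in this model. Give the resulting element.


value = 1

  t = 1
  (f (t)) = f(1,) = 1
  (f (f (t))) = f(1,) = 1
  (f (f (f (t)))) = f(1,) = 1


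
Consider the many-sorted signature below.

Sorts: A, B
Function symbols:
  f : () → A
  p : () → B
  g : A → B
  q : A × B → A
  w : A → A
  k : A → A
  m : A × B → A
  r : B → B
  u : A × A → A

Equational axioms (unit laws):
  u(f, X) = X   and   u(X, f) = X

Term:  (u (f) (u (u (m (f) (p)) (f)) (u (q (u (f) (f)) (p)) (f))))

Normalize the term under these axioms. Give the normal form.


normal form = (u (m (f) (p)) (q (f) (p)))

1. (u (f) (u (u (m (f) (p)) (f)) (u (q (u (f) (f)) (p)) (f))))  →  (u (u (m (f) (p)) (f)) (u (q (u (f) (f)) (p)) (f)))
2. (u (u (m (f) (p)) (f)) (u (q (u (f) (f)) (p)) (f)))  →  (u (m (f) (p)) (u (q (u (f) (f)) (p)) (f)))
3. (u (m (f) (p)) (u (q (u (f) (f)) (p)) (f)))  →  (u (m (f) (p)) (q (u (f) (f)) (p)))
4. (u (m (f) (p)) (q (u (f) (f)) (p)))  →  (u (m (f) (p)) (q (f) (p)))


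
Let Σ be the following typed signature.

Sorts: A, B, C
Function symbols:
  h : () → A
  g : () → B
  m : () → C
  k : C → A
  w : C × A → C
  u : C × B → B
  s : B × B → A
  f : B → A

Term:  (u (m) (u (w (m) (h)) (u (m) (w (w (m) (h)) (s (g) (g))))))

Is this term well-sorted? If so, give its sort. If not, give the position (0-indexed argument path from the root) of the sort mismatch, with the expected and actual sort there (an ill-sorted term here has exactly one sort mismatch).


  (m) : C
      (m) : C
      (h) : A
    (w (m) (h)) : C
      (m) : C
          (m) : C
          (h) : A
        (w (m) (h)) : C
          (g) : B
          (g) : B
        (s (g) (g)) : A
      (w (w (m) (h)) (s (g) (g))) : C
    (u (m) (w (w (m) (h)) (s (g) (g)))) : ✗ arg 1 at [1, 1, 1] has sort C, expected B

ill-sorted at position [1, 1, 1]: expected B, got C


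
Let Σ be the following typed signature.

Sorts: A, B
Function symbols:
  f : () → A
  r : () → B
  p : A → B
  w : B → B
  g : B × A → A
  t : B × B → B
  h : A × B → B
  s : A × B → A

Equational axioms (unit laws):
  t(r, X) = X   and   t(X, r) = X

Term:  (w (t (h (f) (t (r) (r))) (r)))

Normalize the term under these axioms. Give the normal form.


normal form = (w (h (f) (r)))

1. (w (t (h (f) (t (r) (r))) (r)))  →  (w (h (f) (t (r) (r))))
2. (w (h (f) (t (r) (r))))  →  (w (h (f) (r)))


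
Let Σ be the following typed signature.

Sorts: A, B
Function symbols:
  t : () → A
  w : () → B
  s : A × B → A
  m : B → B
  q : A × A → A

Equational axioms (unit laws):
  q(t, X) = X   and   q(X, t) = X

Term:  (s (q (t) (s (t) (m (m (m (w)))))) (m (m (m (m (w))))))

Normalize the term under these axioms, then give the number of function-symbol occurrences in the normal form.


1. (s (q (t) (s (t) (m (m (m (w)))))) (m (m (m (m (w))))))  →  (s (s (t) (m (m (m (w))))) (m (m (m (m (w))))))
normal form: (s (s (t) (m (m (m (w))))) (m (m (m (m (w))))))

size = 12


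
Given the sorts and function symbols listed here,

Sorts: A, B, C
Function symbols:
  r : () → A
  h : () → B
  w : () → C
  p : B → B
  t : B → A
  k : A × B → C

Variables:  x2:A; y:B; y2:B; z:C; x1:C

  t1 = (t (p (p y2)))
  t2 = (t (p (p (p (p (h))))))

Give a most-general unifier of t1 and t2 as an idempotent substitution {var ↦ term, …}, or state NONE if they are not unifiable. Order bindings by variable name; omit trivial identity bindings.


{y2 ↦ (p (p (h)))}


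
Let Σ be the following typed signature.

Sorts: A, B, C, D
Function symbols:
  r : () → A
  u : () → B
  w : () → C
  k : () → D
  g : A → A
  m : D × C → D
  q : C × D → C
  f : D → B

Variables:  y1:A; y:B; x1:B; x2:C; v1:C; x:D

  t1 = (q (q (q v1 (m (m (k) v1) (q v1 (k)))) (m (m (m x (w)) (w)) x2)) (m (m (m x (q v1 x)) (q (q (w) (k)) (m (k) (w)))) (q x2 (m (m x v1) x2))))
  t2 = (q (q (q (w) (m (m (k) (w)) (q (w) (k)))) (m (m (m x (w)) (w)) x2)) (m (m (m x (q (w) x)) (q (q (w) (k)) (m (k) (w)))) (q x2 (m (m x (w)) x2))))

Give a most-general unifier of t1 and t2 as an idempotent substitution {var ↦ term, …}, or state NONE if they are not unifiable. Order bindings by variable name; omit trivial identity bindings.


{v1 ↦ (w)}


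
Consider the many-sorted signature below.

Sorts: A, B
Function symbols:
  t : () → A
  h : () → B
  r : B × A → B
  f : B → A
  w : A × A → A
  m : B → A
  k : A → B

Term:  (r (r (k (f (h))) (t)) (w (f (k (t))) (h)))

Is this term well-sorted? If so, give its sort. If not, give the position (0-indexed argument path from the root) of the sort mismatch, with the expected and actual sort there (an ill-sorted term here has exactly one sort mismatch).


ill-sorted at position [1, 1]: expected A, got B

        (h) : B
      (f (h)) : A
    (k (f (h))) : B
    (t) : A
  (r (k (f (h))) (t)) : B
        (t) : A
      (k (t)) : B
    (f (k (t))) : A
    (h) : B
  (w (f (k (t))) (h)) : ✗ arg 1 at [1, 1] has sort B, expected A


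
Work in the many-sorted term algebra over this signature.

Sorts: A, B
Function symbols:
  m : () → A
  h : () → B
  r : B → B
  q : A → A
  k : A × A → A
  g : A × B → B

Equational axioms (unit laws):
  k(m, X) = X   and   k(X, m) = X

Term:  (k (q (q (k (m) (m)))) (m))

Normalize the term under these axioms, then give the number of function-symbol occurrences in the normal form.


1. (k (q (q (k (m) (m)))) (m))  →  (q (q (k (m) (m))))
2. (q (q (k (m) (m))))  →  (q (q (m)))
normal form: (q (q (m)))

size = 3


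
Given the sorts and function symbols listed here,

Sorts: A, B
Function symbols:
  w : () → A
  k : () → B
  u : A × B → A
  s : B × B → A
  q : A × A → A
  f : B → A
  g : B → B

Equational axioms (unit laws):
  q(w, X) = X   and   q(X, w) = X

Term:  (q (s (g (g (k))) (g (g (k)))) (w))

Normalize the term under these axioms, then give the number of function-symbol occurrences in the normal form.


size = 7

1. (q (s (g (g (k))) (g (g (k)))) (w))  →  (s (g (g (k))) (g (g (k))))
normal form: (s (g (g (k))) (g (g (k))))


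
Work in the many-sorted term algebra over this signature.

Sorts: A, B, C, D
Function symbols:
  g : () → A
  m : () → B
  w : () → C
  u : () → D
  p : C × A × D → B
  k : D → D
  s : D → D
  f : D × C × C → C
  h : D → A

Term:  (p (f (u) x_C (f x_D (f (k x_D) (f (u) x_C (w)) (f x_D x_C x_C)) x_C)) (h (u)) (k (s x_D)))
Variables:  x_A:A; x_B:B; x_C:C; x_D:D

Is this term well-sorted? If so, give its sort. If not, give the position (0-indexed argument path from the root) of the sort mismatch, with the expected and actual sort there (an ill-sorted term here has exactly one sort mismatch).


    (u) : D
    x_C : C
      x_D : D
          x_D : D
        (k x_D) : D
          (u) : D
          x_C : C
          (w) : C
        (f (u) x_C (w)) : C
          x_D : D
          x_C : C
          x_C : C
        (f x_D x_C x_C) : C
      (f (k x_D) (f (u) x_C (w)) (f x_D x_C x_C)) : C
      x_C : C
    (f x_D (f (k x_D) (f (u) x_C (w)) (f x_D x_C x_C)) x_C) : C
  (f (u) x_C (f x_D (f (k x_D) (f (u) x_C (w)) (f x_D x_C x_C)) x_C)) : C
    (u) : D
  (h (u)) : A
      x_D : D
    (s x_D) : D
  (k (s x_D)) : D
(p (f (u) x_C (f x_D (f (k x_D) (f (u) x_C (w)) (f x_D x_C x_C)) x_C)) (h (u)) (k (s x_D))) : B

well-sorted; sort = B


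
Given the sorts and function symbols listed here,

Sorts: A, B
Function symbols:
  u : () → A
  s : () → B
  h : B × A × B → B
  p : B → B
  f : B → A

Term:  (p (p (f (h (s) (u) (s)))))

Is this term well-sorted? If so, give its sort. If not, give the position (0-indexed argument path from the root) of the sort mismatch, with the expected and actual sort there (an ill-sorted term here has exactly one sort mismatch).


        (s) : B
        (u) : A
        (s) : B
      (h (s) (u) (s)) : B
    (f (h (s) (u) (s))) : A
  (p (f (h (s) (u) (s)))) : ✗ arg 0 at [0, 0] has sort A, expected B

ill-sorted at position [0, 0]: expected B, got A


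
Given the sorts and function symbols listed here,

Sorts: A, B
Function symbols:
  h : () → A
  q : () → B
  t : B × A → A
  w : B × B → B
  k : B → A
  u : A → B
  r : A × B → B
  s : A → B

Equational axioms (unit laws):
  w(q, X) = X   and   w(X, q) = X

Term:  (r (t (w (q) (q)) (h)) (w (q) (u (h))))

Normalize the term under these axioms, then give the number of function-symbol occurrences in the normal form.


1. (r (t (w (q) (q)) (h)) (w (q) (u (h))))  →  (r (t (q) (h)) (w (q) (u (h))))
2. (r (t (q) (h)) (w (q) (u (h))))  →  (r (t (q) (h)) (u (h)))
normal form: (r (t (q) (h)) (u (h)))

size = 6


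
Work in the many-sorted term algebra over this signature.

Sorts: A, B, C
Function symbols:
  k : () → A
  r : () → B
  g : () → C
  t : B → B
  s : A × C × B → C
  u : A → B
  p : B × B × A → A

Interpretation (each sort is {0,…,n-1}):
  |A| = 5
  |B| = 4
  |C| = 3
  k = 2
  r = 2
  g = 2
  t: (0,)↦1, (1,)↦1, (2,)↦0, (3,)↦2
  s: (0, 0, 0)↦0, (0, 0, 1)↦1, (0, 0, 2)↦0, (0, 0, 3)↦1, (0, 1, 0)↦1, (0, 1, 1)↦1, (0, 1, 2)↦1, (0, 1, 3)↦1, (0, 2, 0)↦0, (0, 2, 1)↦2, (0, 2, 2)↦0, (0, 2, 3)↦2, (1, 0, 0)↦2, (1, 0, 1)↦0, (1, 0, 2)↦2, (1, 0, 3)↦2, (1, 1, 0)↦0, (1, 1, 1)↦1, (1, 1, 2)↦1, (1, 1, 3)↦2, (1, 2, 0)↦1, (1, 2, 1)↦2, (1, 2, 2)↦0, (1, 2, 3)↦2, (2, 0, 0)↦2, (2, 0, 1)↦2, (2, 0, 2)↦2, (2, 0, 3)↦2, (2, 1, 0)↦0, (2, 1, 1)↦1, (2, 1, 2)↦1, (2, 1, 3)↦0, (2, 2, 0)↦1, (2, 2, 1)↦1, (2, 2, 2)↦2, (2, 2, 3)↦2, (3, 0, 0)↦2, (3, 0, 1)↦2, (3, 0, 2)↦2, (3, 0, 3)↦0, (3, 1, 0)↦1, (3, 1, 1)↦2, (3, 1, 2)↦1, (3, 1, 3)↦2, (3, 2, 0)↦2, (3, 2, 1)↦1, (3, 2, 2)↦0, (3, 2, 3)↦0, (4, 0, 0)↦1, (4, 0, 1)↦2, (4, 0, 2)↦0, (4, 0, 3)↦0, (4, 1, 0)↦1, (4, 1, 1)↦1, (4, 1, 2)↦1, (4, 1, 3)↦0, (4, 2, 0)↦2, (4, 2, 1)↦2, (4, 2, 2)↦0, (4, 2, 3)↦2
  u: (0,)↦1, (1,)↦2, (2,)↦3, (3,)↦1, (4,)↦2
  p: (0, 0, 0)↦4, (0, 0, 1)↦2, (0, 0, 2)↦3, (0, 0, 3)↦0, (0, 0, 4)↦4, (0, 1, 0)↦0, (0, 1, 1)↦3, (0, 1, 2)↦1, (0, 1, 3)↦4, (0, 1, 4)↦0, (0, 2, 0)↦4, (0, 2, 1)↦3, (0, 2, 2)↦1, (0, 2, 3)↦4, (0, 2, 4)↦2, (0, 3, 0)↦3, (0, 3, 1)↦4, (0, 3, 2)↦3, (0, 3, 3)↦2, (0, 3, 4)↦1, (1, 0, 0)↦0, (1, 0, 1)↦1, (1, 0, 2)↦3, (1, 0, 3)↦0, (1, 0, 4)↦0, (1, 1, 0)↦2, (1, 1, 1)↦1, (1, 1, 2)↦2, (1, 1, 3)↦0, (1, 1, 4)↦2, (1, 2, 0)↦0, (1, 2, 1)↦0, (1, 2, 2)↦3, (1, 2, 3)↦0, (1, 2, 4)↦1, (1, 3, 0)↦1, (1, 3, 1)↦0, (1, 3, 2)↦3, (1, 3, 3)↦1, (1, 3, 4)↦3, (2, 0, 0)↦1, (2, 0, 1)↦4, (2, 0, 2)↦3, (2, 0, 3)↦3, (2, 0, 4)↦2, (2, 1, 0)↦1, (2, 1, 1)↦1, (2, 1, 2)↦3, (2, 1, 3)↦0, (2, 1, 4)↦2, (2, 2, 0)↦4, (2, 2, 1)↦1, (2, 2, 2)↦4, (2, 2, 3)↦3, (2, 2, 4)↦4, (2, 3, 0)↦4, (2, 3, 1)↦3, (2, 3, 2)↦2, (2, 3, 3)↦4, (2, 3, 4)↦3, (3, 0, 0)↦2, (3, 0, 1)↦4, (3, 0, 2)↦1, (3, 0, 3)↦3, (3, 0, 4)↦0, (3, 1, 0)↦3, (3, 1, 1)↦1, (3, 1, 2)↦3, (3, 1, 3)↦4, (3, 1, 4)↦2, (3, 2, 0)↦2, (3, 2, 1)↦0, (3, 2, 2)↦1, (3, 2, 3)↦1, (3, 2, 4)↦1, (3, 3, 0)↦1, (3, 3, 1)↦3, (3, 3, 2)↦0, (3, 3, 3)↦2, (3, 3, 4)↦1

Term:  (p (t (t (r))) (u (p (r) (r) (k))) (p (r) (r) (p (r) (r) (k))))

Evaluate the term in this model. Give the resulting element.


  r = 2
  (t (r)) = t(2,) = 0
  (t (t (r))) = t(0,) = 1
  r = 2
  r = 2
  k = 2
  (p (r) (r) (k)) = p(2, 2, 2) = 4
  (u (p (r) (r) (k))) = u(4,) = 2
  r = 2
  r = 2
  r = 2
  r = 2
  k = 2
  (p (r) (r) (k)) = p(2, 2, 2) = 4
  (p (r) (r) (p (r) (r) (k))) = p(2, 2, 4) = 4
  (p (t (t (r))) (u (p (r) (r) (k))) (p (r) (r) (p (r) (r) (k)))) = p(1, 2, 4) = 1

value = 1


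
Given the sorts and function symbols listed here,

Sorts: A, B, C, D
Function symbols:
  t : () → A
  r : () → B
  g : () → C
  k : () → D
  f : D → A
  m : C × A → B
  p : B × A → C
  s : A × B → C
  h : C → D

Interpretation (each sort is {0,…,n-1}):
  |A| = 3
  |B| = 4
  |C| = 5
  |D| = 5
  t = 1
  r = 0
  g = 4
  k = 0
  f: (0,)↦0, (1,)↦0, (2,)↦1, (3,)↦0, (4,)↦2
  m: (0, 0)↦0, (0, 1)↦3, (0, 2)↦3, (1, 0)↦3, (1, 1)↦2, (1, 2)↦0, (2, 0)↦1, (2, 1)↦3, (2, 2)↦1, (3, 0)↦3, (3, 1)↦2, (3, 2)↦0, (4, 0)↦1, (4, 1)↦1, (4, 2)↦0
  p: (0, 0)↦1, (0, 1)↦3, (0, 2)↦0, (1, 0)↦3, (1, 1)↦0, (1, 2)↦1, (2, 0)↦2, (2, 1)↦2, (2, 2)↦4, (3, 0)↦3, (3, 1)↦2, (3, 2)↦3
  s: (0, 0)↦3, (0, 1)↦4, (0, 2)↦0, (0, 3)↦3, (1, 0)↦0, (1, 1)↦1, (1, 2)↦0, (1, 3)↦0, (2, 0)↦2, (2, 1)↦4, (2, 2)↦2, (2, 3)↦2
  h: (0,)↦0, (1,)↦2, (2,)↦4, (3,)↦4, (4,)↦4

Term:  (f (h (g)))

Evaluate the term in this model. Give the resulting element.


value = 2

  g = 4
  (h (g)) = h(4,) = 4
  (f (h (g))) = f(4,) = 2


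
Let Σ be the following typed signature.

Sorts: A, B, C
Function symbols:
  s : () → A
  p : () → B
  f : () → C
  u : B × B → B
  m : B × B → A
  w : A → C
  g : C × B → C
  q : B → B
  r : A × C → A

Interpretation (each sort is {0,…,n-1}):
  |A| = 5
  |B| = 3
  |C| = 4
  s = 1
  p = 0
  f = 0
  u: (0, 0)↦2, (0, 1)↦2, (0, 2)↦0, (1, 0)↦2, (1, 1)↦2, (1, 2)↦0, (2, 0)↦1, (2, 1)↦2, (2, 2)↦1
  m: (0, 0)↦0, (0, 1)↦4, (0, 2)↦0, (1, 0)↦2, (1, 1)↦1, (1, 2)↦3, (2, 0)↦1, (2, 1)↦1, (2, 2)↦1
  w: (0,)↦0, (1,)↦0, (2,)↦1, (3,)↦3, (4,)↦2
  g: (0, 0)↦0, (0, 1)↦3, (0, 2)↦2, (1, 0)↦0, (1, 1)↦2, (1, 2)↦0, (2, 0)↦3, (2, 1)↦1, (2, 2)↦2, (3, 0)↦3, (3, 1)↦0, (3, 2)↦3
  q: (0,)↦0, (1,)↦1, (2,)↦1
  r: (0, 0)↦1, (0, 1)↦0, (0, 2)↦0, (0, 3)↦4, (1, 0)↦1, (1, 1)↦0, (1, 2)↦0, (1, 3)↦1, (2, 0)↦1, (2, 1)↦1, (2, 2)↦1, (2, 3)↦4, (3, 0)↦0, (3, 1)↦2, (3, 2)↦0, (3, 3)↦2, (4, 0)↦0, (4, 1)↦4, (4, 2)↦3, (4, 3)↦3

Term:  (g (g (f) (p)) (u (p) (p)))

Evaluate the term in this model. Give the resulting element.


value = 2

  f = 0
  p = 0
  (g (f) (p)) = g(0, 0) = 0
  p = 0
  p = 0
  (u (p) (p)) = u(0, 0) = 2
  (g (g (f) (p)) (u (p) (p))) = g(0, 2) = 2


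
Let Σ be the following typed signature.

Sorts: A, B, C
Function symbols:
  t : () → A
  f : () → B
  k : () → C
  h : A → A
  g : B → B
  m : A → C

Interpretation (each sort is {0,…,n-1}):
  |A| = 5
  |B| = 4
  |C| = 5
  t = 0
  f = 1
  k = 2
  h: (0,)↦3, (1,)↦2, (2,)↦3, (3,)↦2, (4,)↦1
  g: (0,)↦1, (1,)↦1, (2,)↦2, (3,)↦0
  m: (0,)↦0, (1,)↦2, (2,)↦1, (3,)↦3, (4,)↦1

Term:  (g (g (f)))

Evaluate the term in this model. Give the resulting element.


value = 1

  f = 1
  (g (f)) = g(1,) = 1
  (g (g (f))) = g(1,) = 1


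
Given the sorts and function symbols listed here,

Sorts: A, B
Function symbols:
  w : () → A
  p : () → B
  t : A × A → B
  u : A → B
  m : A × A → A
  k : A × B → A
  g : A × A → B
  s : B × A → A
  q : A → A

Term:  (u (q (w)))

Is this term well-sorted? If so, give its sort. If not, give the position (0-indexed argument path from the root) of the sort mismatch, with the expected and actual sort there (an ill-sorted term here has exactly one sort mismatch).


    (w) : A
  (q (w)) : A
(u (q (w))) : B

well-sorted; sort = B


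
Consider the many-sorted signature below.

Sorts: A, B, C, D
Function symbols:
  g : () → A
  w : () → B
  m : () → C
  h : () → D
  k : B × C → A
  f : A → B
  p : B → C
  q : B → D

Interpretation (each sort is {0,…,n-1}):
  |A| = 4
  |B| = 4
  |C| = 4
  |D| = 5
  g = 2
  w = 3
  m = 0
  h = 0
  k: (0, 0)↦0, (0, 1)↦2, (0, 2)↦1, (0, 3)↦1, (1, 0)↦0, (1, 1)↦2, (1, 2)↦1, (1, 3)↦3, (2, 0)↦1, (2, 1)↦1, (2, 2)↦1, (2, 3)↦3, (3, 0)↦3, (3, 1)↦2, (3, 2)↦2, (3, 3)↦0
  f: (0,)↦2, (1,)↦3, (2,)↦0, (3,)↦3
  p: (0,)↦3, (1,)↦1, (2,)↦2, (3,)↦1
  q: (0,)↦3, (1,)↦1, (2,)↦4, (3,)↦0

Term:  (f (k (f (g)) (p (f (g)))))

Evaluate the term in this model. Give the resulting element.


value = 3

  g = 2
  (f (g)) = f(2,) = 0
  g = 2
  (f (g)) = f(2,) = 0
  (p (f (g))) = p(0,) = 3
  (k (f (g)) (p (f (g)))) = k(0, 3) = 1
  (f (k (f (g)) (p (f (g))))) = f(1,) = 3


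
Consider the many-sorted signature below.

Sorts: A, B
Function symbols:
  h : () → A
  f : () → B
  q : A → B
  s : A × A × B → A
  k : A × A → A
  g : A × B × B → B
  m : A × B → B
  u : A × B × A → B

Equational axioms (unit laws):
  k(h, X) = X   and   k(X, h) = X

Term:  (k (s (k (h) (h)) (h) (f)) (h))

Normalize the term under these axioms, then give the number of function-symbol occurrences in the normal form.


size = 4

1. (k (s (k (h) (h)) (h) (f)) (h))  →  (s (k (h) (h)) (h) (f))
2. (s (k (h) (h)) (h) (f))  →  (s (h) (h) (f))
normal form: (s (h) (h) (f))


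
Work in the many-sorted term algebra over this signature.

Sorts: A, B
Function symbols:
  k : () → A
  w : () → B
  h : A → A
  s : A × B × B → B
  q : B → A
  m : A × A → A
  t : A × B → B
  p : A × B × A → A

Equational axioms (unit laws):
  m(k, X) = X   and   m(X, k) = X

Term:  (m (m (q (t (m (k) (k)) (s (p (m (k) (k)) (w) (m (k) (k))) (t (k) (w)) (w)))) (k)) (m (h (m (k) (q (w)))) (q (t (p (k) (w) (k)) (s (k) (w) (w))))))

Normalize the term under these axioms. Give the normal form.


normal form = (m (q (t (k) (s (p (k) (w) (k)) (t (k) (w)) (w)))) (m (h (q (w))) (q (t (p (k) (w) (k)) (s (k) (w) (w))))))

1. (m (m (q (t (m (k) (k)) (s (p (m (k) (k)) (w) (m (k) (k))) (t (k) (w)) (w)))) (k)) (m (h (m (k) (q (w)))) (q (t (p (k) (w) (k)) (s (k) (w) (w))))))  →  (m (q (t (m (k) (k)) (s (p (m (k) (k)) (w) (m (k) (k))) (t (k) (w)) (w)))) (m (h (m (k) (q (w)))) (q (t (p (k) (w) (k)) (s (k) (w) (w))))))
2. (m (q (t (m (k) (k)) (s (p (m (k) (k)) (w) (m (k) (k))) (t (k) (w)) (w)))) (m (h (m (k) (q (w)))) (q (t (p (k) (w) (k)) (s (k) (w) (w))))))  →  (m (q (t (k) (s (p (m (k) (k)) (w) (m (k) (k))) (t (k) (w)) (w)))) (m (h (m (k) (q (w)))) (q (t (p (k) (w) (k)) (s (k) (w) (w))))))
3. (m (q (t (k) (s (p (m (k) (k)) (w) (m (k) (k))) (t (k) (w)) (w)))) (m (h (m (k) (q (w)))) (q (t (p (k) (w) (k)) (s (k) (w) (w))))))  →  (m (q (t (k) (s (p (k) (w) (m (k) (k))) (t (k) (w)) (w)))) (m (h (m (k) (q (w)))) (q (t (p (k) (w) (k)) (s (k) (w) (w))))))
4. (m (q (t (k) (s (p (k) (w) (m (k) (k))) (t (k) (w)) (w)))) (m (h (m (k) (q (w)))) (q (t (p (k) (w) (k)) (s (k) (w) (w))))))  →  (m (q (t (k) (s (p (k) (w) (k)) (t (k) (w)) (w)))) (m (h (m (k) (q (w)))) (q (t (p (k) (w) (k)) (s (k) (w) (w))))))
5. (m (q (t (k) (s (p (k) (w) (k)) (t (k) (w)) (w)))) (m (h (m (k) (q (w)))) (q (t (p (k) (w) (k)) (s (k) (w) (w))))))  →  (m (q (t (k) (s (p (k) (w) (k)) (t (k) (w)) (w)))) (m (h (q (w))) (q (t (p (k) (w) (k)) (s (k) (w) (w))))))


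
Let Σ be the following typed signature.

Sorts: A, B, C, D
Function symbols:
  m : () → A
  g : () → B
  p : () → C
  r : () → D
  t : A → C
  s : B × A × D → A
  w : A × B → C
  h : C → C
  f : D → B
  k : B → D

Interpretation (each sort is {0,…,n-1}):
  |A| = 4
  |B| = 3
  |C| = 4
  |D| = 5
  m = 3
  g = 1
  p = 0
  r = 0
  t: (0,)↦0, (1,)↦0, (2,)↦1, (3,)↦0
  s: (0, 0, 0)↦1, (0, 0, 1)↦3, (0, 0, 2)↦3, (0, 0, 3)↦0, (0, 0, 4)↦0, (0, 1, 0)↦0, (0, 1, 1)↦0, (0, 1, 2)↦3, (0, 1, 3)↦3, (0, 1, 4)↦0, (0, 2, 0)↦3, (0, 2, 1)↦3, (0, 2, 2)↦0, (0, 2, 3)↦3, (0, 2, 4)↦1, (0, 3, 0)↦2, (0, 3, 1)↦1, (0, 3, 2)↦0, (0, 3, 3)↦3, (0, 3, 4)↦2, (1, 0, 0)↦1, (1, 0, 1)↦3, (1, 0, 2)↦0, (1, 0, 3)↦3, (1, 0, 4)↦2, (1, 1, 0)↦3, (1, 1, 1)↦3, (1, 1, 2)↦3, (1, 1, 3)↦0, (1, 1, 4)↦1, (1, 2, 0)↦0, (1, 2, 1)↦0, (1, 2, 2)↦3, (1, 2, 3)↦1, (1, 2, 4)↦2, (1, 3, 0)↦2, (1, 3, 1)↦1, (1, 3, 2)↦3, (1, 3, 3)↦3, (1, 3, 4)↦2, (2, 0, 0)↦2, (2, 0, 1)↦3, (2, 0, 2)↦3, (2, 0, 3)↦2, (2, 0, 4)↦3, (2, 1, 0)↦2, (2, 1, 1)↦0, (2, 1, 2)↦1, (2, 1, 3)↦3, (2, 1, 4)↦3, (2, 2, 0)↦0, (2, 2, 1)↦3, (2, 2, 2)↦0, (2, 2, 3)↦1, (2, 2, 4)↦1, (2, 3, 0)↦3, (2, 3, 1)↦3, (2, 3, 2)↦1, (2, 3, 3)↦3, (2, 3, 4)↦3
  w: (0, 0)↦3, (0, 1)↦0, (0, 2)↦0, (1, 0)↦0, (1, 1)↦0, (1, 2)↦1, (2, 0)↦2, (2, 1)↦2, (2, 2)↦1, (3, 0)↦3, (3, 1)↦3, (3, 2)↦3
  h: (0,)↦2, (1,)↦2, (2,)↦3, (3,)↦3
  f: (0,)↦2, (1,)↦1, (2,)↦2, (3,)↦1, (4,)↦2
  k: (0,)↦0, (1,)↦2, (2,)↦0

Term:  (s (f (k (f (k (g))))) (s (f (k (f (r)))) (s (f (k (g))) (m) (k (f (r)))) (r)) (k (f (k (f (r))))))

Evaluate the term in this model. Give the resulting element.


value = 3

  g = 1
  (k (g)) = k(1,) = 2
  (f (k (g))) = f(2,) = 2
  (k (f (k (g)))) = k(2,) = 0
  (f (k (f (k (g))))) = f(0,) = 2
  r = 0
  (f (r)) = f(0,) = 2
  (k (f (r))) = k(2,) = 0
  (f (k (f (r)))) = f(0,) = 2
  g = 1
  (k (g)) = k(1,) = 2
  (f (k (g))) = f(2,) = 2
  m = 3
  r = 0
  (f (r)) = f(0,) = 2
  (k (f (r))) = k(2,) = 0
  (s (f (k (g))) (m) (k (f (r)))) = s(2, 3, 0) = 3
  r = 0
  (s (f (k (f (r)))) (s (f (k (g))) (m) (k (f (r)))) (r)) = s(2, 3, 0) = 3
  r = 0
  (f (r)) = f(0,) = 2
  (k (f (r))) = k(2,) = 0
  (f (k (f (r)))) = f(0,) = 2
  (k (f (k (f (r))))) = k(2,) = 0
  (s (f (k (f (k (g))))) (s (f (k (f (r)))) (s (f (k (g))) (m) (k (f (r)))) (r)) (k (f (k (f (r)))))) = s(2, 3, 0) = 3


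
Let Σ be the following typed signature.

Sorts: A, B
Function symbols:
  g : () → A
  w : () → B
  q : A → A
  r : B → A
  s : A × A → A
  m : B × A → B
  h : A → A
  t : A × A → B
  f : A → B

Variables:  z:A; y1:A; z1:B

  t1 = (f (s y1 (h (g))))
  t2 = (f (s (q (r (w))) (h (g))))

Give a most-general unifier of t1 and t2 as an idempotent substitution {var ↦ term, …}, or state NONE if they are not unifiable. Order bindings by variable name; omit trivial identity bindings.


{y1 ↦ (q (r (w)))}


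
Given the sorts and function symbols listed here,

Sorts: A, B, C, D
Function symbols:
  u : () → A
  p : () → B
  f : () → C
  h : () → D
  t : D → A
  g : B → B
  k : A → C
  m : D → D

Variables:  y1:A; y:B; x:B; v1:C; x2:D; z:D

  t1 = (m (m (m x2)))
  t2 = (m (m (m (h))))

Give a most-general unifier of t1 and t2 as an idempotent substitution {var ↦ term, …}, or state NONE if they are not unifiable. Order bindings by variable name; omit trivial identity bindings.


{x2 ↦ (h)}


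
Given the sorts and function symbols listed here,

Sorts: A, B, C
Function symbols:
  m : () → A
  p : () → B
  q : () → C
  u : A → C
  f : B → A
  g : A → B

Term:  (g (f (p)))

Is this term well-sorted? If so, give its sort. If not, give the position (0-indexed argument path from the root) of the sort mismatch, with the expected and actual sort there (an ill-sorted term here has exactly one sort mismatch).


well-sorted; sort = B

    (p) : B
  (f (p)) : A
(g (f (p))) : B


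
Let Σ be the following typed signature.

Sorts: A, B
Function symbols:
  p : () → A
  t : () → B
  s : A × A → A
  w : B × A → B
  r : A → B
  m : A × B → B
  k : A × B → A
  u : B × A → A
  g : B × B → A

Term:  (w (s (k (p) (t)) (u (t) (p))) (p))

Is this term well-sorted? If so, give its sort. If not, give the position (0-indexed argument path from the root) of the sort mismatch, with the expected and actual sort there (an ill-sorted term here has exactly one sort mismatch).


ill-sorted at position [0]: expected B, got A

      (p) : A
      (t) : B
    (k (p) (t)) : A
      (t) : B
      (p) : A
    (u (t) (p)) : A
  (s (k (p) (t)) (u (t) (p))) : A
  (p) : A
(w (s (k (p) (t)) (u (t) (p))) (p)) : ✗ arg 0 at [0] has sort A, expected B


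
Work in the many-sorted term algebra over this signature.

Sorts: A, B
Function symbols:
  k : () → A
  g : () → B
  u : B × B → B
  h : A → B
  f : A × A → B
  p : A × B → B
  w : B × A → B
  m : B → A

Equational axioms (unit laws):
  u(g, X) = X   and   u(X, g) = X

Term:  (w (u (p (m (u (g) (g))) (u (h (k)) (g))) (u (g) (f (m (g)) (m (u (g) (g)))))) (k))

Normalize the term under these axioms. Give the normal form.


1. (w (u (p (m (u (g) (g))) (u (h (k)) (g))) (u (g) (f (m (g)) (m (u (g) (g)))))) (k))  →  (w (u (p (m (g)) (u (h (k)) (g))) (u (g) (f (m (g)) (m (u (g) (g)))))) (k))
2. (w (u (p (m (g)) (u (h (k)) (g))) (u (g) (f (m (g)) (m (u (g) (g)))))) (k))  →  (w (u (p (m (g)) (h (k))) (u (g) (f (m (g)) (m (u (g) (g)))))) (k))
3. (w (u (p (m (g)) (h (k))) (u (g) (f (m (g)) (m (u (g) (g)))))) (k))  →  (w (u (p (m (g)) (h (k))) (f (m (g)) (m (u (g) (g))))) (k))
4. (w (u (p (m (g)) (h (k))) (f (m (g)) (m (u (g) (g))))) (k))  →  (w (u (p (m (g)) (h (k))) (f (m (g)) (m (g)))) (k))

normal form = (w (u (p (m (g)) (h (k))) (f (m (g)) (m (g)))) (k))


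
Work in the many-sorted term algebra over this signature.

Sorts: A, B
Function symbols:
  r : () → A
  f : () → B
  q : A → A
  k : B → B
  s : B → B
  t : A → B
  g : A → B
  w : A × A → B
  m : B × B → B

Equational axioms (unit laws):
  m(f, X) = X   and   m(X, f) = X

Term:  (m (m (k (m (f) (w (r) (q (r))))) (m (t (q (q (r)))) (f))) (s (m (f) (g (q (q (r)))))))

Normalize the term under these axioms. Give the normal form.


normal form = (m (m (k (w (r) (q (r)))) (t (q (q (r))))) (s (g (q (q (r))))))

1. (m (m (k (m (f) (w (r) (q (r))))) (m (t (q (q (r)))) (f))) (s (m (f) (g (q (q (r)))))))  →  (m (m (k (w (r) (q (r)))) (m (t (q (q (r)))) (f))) (s (m (f) (g (q (q (r)))))))
2. (m (m (k (w (r) (q (r)))) (m (t (q (q (r)))) (f))) (s (m (f) (g (q (q (r)))))))  →  (m (m (k (w (r) (q (r)))) (t (q (q (r))))) (s (m (f) (g (q (q (r)))))))
3. (m (m (k (w (r) (q (r)))) (t (q (q (r))))) (s (m (f) (g (q (q (r)))))))  →  (m (m (k (w (r) (q (r)))) (t (q (q (r))))) (s (g (q (q (r))))))


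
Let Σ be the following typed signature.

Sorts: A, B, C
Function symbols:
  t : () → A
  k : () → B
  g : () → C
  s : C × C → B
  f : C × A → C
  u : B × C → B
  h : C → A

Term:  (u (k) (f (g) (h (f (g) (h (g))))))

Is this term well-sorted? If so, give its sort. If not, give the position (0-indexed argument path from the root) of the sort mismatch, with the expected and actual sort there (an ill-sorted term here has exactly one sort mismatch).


well-sorted; sort = B

  (k) : B
    (g) : C
        (g) : C
          (g) : C
        (h (g)) : A
      (f (g) (h (g))) : C
    (h (f (g) (h (g)))) : A
  (f (g) (h (f (g) (h (g))))) : C
(u (k) (f (g) (h (f (g) (h (g)))))) : B


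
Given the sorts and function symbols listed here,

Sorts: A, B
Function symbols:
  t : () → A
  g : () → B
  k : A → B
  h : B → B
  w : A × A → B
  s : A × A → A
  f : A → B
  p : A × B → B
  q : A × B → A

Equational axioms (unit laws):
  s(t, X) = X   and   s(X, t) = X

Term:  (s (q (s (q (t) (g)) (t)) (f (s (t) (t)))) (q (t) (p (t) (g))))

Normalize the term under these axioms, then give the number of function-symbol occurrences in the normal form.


1. (s (q (s (q (t) (g)) (t)) (f (s (t) (t)))) (q (t) (p (t) (g))))  →  (s (q (q (t) (g)) (f (s (t) (t)))) (q (t) (p (t) (g))))
2. (s (q (q (t) (g)) (f (s (t) (t)))) (q (t) (p (t) (g))))  →  (s (q (q (t) (g)) (f (t))) (q (t) (p (t) (g))))
normal form: (s (q (q (t) (g)) (f (t))) (q (t) (p (t) (g))))

size = 12


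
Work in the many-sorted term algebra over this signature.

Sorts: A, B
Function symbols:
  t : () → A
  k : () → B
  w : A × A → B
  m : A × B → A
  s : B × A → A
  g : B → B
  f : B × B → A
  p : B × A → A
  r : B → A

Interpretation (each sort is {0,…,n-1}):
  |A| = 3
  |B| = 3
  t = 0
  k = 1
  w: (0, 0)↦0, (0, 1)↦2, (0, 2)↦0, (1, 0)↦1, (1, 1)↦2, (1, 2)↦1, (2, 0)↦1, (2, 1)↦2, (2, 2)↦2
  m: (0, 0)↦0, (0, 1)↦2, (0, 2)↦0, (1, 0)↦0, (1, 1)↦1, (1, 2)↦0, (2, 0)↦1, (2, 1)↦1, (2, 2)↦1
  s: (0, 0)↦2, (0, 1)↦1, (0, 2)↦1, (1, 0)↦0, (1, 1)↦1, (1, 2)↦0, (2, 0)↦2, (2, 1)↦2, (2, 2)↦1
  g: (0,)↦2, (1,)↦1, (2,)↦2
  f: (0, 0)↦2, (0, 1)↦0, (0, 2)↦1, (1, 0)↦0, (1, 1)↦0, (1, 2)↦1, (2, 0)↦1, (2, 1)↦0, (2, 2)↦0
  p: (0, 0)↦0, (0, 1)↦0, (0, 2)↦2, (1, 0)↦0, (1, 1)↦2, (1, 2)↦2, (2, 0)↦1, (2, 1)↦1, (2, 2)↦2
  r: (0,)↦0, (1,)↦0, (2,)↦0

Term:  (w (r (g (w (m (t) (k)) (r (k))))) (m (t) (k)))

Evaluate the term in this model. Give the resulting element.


value = 0

  t = 0
  k = 1
  (m (t) (k)) = m(0, 1) = 2
  k = 1
  (r (k)) = r(1,) = 0
  (w (m (t) (k)) (r (k))) = w(2, 0) = 1
  (g (w (m (t) (k)) (r (k)))) = g(1,) = 1
  (r (g (w (m (t) (k)) (r (k))))) = r(1,) = 0
  t = 0
  k = 1
  (m (t) (k)) = m(0, 1) = 2
  (w (r (g (w (m (t) (k)) (r (k))))) (m (t) (k))) = w(0, 2) = 0


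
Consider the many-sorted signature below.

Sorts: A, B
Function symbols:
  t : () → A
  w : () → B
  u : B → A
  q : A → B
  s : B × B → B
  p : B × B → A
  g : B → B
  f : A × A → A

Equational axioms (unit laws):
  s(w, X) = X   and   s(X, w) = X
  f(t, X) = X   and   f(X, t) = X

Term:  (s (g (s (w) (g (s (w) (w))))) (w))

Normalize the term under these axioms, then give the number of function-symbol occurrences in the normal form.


1. (s (g (s (w) (g (s (w) (w))))) (w))  →  (g (s (w) (g (s (w) (w)))))
2. (g (s (w) (g (s (w) (w)))))  →  (g (g (s (w) (w))))
3. (g (g (s (w) (w))))  →  (g (g (w)))
normal form: (g (g (w)))

size = 3


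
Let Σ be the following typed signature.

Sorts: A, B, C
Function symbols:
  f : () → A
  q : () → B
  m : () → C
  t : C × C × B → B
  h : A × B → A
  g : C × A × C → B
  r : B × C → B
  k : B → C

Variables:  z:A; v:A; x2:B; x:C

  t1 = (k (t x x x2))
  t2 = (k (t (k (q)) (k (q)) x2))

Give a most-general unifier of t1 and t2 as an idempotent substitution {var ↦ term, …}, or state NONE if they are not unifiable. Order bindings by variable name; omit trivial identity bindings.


{x ↦ (k (q))}


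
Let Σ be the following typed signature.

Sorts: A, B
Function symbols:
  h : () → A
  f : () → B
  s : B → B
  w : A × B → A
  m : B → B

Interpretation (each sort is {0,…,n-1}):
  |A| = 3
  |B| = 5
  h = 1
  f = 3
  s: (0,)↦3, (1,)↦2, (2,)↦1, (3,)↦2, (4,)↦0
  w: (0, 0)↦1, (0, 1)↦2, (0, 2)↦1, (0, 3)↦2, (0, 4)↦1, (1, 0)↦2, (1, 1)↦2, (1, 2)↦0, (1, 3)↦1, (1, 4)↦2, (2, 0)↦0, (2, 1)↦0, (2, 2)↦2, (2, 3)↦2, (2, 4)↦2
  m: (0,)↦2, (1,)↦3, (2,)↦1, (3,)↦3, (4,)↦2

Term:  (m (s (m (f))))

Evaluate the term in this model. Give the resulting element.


value = 1

  f = 3
  (m (f)) = m(3,) = 3
  (s (m (f))) = s(3,) = 2
  (m (s (m (f)))) = m(2,) = 1


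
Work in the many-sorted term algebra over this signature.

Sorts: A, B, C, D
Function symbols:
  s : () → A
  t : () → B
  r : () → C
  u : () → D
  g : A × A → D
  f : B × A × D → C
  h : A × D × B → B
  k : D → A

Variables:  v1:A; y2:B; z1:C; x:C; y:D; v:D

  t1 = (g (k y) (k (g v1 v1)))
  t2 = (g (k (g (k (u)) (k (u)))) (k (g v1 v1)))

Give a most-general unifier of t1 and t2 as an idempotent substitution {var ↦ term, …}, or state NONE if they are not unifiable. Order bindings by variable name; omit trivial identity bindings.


{y ↦ (g (k (u)) (k (u)))}


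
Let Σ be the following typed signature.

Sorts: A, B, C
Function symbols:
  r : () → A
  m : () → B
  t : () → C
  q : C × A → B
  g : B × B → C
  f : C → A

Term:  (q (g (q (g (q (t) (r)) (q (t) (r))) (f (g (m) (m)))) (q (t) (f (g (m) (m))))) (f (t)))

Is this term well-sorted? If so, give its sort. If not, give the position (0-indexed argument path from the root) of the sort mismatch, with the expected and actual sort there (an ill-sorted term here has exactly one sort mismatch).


          (t) : C
          (r) : A
        (q (t) (r)) : B
          (t) : C
          (r) : A
        (q (t) (r)) : B
      (g (q (t) (r)) (q (t) (r))) : C
          (m) : B
          (m) : B
        (g (m) (m)) : C
      (f (g (m) (m))) : A
    (q (g (q (t) (r)) (q (t) (r))) (f (g (m) (m)))) : B
      (t) : C
          (m) : B
          (m) : B
        (g (m) (m)) : C
      (f (g (m) (m))) : A
    (q (t) (f (g (m) (m)))) : B
  (g (q (g (q (t) (r)) (q (t) (r))) (f (g (m) (m)))) (q (t) (f (g (m) (m))))) : C
    (t) : C
  (f (t)) : A
(q (g (q (g (q (t) (r)) (q (t) (r))) (f (g (m) (m)))) (q (t) (f (g (m) (m))))) (f (t))) : B

well-sorted; sort = B


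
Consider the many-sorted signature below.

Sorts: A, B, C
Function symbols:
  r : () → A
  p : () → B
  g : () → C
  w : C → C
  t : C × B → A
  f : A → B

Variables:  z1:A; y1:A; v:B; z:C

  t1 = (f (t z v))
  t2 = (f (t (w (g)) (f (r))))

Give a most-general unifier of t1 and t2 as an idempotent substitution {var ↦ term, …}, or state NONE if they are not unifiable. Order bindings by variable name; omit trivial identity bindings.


{v ↦ (f (r)), z ↦ (w (g))}


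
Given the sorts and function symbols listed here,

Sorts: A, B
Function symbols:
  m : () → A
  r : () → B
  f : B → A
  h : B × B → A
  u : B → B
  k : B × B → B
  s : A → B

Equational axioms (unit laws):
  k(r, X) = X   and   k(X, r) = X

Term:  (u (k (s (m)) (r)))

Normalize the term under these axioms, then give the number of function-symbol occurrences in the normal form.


size = 3

1. (u (k (s (m)) (r)))  →  (u (s (m)))
normal form: (u (s (m)))


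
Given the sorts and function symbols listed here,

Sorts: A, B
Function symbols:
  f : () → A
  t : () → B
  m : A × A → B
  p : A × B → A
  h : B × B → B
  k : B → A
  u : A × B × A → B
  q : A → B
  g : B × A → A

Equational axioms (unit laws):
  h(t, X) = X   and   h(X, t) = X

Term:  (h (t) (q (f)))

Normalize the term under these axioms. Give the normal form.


normal form = (q (f))

1. (h (t) (q (f)))  →  (q (f))


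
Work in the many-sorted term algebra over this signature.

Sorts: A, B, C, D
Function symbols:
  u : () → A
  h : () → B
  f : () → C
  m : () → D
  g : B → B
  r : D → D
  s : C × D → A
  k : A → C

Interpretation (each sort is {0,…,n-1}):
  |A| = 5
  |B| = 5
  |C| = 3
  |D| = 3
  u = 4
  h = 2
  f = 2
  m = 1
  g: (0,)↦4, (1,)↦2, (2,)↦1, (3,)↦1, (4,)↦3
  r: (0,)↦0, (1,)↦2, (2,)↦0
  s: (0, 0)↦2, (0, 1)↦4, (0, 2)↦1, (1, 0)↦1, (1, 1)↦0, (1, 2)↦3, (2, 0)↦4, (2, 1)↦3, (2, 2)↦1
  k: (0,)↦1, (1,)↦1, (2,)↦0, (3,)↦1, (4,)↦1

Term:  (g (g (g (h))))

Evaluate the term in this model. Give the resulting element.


value = 1

  h = 2
  (g (h)) = g(2,) = 1
  (g (g (h))) = g(1,) = 2
  (g (g (g (h)))) = g(2,) = 1


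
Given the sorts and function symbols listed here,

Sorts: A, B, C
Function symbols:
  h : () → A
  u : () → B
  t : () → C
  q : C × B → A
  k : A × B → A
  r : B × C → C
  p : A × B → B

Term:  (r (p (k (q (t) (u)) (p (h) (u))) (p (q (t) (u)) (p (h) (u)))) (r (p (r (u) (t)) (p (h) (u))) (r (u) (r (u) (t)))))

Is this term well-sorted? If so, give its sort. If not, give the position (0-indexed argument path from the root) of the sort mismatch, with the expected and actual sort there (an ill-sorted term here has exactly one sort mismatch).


ill-sorted at position [1, 0, 0]: expected A, got C

        (t) : C
        (u) : B
      (q (t) (u)) : A
        (h) : A
        (u) : B
      (p (h) (u)) : B
    (k (q (t) (u)) (p (h) (u))) : A
        (t) : C
        (u) : B
      (q (t) (u)) : A
        (h) : A
        (u) : B
      (p (h) (u)) : B
    (p (q (t) (u)) (p (h) (u))) : B
  (p (k (q (t) (u)) (p (h) (u))) (p (q (t) (u)) (p (h) (u)))) : B
        (u) : B
        (t) : C
      (r (u) (t)) : C
        (h) : A
        (u) : B
      (p (h) (u)) : B
    (p (r (u) (t)) (p (h) (u))) : ✗ arg 0 at [1, 0, 0] has sort C, expected A
      (u) : B
        (u) : B
        (t) : C
      (r (u) (t)) : C
    (r (u) (r (u) (t))) : C
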